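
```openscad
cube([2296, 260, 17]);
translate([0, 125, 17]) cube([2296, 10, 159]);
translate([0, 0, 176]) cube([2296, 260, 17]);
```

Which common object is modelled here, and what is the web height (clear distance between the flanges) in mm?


An I-beam. The web height is 159 mm.

Two wide flanges with a thin centred web — an I-beam. Overall 193 mm minus two 17 mm flanges gives a web of 193 − 2·17 = 159 mm.


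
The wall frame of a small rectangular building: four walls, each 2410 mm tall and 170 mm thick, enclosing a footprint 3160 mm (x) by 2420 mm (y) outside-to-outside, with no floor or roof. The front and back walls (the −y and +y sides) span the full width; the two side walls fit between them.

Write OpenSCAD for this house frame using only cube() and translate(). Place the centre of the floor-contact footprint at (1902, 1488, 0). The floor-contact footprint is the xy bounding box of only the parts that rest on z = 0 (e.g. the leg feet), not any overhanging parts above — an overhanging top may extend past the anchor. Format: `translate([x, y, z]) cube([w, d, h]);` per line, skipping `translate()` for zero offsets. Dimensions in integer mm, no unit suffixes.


translate([322, 278, 0]) cube([3160, 170, 2410]);
translate([322, 2528, 0]) cube([3160, 170, 2410]);
translate([322, 448, 0]) cube([170, 2080, 2410]);
translate([3312, 448, 0]) cube([170, 2080, 2410]);


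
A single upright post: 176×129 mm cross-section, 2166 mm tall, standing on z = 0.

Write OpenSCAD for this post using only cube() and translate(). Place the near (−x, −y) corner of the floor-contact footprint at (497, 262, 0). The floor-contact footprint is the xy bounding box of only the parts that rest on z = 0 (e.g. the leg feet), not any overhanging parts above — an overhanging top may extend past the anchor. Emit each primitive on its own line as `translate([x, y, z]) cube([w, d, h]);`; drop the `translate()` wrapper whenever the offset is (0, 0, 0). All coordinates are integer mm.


translate([497, 262, 0]) cube([176, 129, 2166]);


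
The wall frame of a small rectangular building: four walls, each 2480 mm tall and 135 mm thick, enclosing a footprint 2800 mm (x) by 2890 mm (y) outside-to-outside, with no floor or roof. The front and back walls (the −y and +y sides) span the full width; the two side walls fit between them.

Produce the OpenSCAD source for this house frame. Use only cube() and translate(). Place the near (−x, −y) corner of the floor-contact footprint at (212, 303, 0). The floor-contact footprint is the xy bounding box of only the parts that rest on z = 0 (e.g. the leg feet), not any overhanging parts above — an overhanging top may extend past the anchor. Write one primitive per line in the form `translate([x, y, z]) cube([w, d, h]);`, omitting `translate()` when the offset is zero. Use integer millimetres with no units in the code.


translate([212, 303, 0]) cube([2800, 135, 2480]);
translate([212, 3058, 0]) cube([2800, 135, 2480]);
translate([212, 438, 0]) cube([135, 2620, 2480]);
translate([2877, 438, 0]) cube([135, 2620, 2480]);


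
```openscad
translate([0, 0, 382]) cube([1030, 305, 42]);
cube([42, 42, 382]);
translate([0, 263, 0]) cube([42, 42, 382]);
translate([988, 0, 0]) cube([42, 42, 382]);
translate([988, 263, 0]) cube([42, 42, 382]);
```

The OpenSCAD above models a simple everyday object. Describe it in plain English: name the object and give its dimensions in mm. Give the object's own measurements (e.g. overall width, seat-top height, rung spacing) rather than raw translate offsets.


A bench: a 1030×305 mm seat slab, 42 mm thick, top at z = 424 mm, on four 42×42 mm square legs flush with the seat corners and standing on z = 0.


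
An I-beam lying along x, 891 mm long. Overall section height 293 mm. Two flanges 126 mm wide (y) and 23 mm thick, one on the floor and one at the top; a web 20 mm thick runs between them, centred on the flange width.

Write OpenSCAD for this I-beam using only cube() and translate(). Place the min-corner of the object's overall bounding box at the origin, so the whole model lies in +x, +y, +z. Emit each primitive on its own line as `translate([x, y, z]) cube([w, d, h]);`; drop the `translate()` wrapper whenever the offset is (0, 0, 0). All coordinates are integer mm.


cube([891, 126, 23]);
translate([0, 53, 23]) cube([891, 20, 247]);
translate([0, 0, 270]) cube([891, 126, 23]);


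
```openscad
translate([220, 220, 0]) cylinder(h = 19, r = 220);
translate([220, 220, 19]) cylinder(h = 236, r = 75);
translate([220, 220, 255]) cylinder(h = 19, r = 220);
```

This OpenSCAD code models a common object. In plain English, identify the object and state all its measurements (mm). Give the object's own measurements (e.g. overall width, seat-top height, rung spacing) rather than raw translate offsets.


A spool: two coaxial disc flanges of radius 220 mm and thickness 19 mm, joined by a core cylinder of radius 75 mm and height 236 mm. The lower flange rests on z = 0 and the three cylinders share a vertical axis.


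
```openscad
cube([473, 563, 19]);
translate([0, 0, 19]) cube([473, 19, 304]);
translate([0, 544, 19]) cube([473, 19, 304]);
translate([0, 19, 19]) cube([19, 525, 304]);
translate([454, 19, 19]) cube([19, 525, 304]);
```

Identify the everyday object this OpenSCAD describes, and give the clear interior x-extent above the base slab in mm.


An open box. The internal width is 435 mm.

A 473×563 base slab with four walls standing on it — an open box. The base is 473 mm wide and the walls are 19 mm thick, so the internal width is 473 − 2 × 19 = 435 mm.


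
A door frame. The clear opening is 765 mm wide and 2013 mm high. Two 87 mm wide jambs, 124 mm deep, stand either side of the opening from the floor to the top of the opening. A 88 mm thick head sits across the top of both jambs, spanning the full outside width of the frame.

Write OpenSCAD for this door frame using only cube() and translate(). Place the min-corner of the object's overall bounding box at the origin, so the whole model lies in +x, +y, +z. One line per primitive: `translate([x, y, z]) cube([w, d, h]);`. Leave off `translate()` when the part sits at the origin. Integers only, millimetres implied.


cube([87, 124, 2013]);
translate([852, 0, 0]) cube([87, 124, 2013]);
translate([0, 0, 2013]) cube([939, 124, 88]);


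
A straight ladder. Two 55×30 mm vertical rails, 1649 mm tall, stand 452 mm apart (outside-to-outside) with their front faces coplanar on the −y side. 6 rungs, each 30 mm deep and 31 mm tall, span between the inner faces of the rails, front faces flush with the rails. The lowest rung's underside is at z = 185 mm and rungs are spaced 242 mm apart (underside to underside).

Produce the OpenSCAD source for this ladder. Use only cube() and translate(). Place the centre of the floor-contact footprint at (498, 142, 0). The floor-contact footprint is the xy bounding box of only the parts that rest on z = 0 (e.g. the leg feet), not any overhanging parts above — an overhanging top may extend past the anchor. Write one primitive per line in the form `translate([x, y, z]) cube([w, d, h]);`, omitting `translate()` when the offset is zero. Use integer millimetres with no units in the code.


translate([272, 127, 0]) cube([55, 30, 1649]);
translate([669, 127, 0]) cube([55, 30, 1649]);
translate([327, 127, 185]) cube([342, 30, 31]);
translate([327, 127, 427]) cube([342, 30, 31]);
translate([327, 127, 669]) cube([342, 30, 31]);
translate([327, 127, 911]) cube([342, 30, 31]);
translate([327, 127, 1153]) cube([342, 30, 31]);
translate([327, 127, 1395]) cube([342, 30, 31]);


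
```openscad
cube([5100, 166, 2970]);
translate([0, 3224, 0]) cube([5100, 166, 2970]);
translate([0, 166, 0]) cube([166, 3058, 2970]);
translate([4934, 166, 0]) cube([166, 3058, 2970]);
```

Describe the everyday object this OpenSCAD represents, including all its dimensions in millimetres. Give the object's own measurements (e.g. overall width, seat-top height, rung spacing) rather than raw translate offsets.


The wall frame of a small rectangular building: four walls, each 2970 mm tall and 166 mm thick, enclosing a footprint 5100 mm (x) by 3390 mm (y) outside-to-outside, with no floor or roof. The front and back walls (the −y and +y sides) span the full width; the two side walls fit between them.


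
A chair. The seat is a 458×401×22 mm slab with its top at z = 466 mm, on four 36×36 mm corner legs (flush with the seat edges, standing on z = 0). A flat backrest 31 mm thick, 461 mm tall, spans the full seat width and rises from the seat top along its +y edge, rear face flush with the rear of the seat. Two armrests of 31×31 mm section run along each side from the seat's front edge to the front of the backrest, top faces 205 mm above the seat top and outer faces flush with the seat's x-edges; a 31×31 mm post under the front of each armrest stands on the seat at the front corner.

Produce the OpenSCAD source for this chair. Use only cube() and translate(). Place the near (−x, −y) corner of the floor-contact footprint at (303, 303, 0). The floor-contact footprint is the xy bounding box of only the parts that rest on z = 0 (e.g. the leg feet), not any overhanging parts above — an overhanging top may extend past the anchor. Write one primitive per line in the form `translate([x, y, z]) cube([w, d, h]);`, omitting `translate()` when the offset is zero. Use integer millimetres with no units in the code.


translate([303, 303, 444]) cube([458, 401, 22]);
translate([303, 303, 0]) cube([36, 36, 444]);
translate([725, 303, 0]) cube([36, 36, 444]);
translate([303, 668, 0]) cube([36, 36, 444]);
translate([725, 668, 0]) cube([36, 36, 444]);
translate([303, 673, 466]) cube([458, 31, 461]);
translate([303, 303, 640]) cube([31, 370, 31]);
translate([730, 303, 640]) cube([31, 370, 31]);
translate([303, 303, 466]) cube([31, 31, 174]);
translate([730, 303, 466]) cube([31, 31, 174]);


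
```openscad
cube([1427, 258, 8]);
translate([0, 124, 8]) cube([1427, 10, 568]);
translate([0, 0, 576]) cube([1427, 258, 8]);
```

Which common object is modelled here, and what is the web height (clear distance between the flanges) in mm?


An I-beam. The web height is 568 mm.

Two wide flanges with a thin centred web — an I-beam. Overall 584 mm minus two 8 mm flanges gives a web of 584 − 2·8 = 568 mm.


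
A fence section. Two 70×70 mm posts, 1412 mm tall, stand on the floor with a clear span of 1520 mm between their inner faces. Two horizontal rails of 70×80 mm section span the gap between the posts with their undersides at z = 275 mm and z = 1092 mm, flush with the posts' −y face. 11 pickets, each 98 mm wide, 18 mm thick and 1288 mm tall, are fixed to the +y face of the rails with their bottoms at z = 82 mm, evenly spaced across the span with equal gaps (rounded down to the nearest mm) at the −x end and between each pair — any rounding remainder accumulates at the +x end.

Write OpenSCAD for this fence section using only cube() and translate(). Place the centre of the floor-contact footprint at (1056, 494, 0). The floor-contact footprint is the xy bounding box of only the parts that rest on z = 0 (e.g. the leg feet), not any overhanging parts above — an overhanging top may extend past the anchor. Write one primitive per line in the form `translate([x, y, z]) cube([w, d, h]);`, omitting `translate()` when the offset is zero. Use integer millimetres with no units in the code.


translate([226, 459, 0]) cube([70, 70, 1412]);
translate([1816, 459, 0]) cube([70, 70, 1412]);
translate([296, 459, 275]) cube([1520, 70, 80]);
translate([296, 459, 1092]) cube([1520, 70, 80]);
translate([332, 529, 82]) cube([98, 18, 1288]);
translate([466, 529, 82]) cube([98, 18, 1288]);
translate([600, 529, 82]) cube([98, 18, 1288]);
translate([734, 529, 82]) cube([98, 18, 1288]);
translate([868, 529, 82]) cube([98, 18, 1288]);
translate([1002, 529, 82]) cube([98, 18, 1288]);
translate([1136, 529, 82]) cube([98, 18, 1288]);
translate([1270, 529, 82]) cube([98, 18, 1288]);
translate([1404, 529, 82]) cube([98, 18, 1288]);
translate([1538, 529, 82]) cube([98, 18, 1288]);
translate([1672, 529, 82]) cube([98, 18, 1288]);


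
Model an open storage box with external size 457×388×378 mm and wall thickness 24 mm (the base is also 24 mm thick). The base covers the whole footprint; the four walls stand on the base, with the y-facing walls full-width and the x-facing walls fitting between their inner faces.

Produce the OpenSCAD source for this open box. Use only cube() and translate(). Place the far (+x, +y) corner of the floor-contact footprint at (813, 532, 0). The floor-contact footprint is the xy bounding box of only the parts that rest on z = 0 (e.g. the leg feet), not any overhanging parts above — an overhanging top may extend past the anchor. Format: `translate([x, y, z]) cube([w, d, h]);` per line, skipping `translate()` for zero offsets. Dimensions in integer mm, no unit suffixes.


translate([356, 144, 0]) cube([457, 388, 24]);
translate([356, 144, 24]) cube([457, 24, 354]);
translate([356, 508, 24]) cube([457, 24, 354]);
translate([356, 168, 24]) cube([24, 340, 354]);
translate([789, 168, 24]) cube([24, 340, 354]);


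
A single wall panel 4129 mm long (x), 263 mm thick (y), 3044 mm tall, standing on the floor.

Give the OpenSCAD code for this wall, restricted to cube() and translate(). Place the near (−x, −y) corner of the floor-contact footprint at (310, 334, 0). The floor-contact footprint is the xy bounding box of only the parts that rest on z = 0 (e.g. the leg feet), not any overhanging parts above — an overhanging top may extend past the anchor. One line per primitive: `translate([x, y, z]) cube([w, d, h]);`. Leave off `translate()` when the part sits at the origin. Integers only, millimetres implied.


translate([310, 334, 0]) cube([4129, 263, 3044]);


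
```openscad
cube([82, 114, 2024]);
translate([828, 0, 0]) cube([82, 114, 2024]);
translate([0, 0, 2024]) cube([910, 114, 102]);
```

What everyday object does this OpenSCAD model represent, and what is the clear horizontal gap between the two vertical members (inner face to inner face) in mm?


A door frame. The clear opening width is 746 mm.

Two 2024 mm tall posts with a header on top — a door frame. The left jamb is 82 mm wide at x = 0; the right jamb starts at x = 828. The clear opening is 828 − 82 = 746 mm.


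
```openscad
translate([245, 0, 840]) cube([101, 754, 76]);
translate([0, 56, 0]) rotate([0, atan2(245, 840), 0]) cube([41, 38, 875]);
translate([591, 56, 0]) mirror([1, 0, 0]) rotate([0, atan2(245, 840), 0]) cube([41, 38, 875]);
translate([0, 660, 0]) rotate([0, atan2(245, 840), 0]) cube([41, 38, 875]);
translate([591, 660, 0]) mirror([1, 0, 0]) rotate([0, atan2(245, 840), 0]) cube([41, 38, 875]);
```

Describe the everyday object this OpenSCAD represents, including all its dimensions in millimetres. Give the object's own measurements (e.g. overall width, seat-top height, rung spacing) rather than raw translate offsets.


A sawhorse. A 101×754×76 mm beam (x, y, z) sits on two A-frame leg pairs. Each pair is two raked legs of 41×38 mm section (38 mm along y) splaying symmetrically in x. Each leg rises 840 mm vertically over 245 mm of horizontal reach and is 875 mm long along its own axis. Every leg's outer bottom edge rests on the floor and its outer top edge meets a bottom edge of the beam — the left legs (tilting toward +x) meet the beam's −x bottom edge, the right legs (their mirror images, tilting toward −x) meet its +x bottom edge — so the leg tops tuck under the beam, the beam's underside is 840 mm above the floor, and the feet are 591 mm apart outside-to-outside with the beam centred between them. The two leg pairs are set in 56 mm from either end of the beam.


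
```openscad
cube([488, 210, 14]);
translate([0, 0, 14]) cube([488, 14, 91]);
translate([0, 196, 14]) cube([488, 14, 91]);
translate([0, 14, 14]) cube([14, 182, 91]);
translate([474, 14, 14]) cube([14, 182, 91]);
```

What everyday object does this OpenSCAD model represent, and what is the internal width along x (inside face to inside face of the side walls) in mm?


An open box. The internal width is 460 mm.

A 488×210 base slab with four walls standing on it — an open box. The base is 488 mm wide and the walls are 14 mm thick, so the internal width is 488 − 2 × 14 = 460 mm.


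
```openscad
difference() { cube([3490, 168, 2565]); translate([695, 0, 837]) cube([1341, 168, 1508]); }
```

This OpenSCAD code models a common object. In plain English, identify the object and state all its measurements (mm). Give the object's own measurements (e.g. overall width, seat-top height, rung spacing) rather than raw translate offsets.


A wall 3490 mm long (x), 168 mm thick (y), 2565 mm tall, with a rectangular window opening cut through it. The opening is 1341 mm wide and 1508 mm tall; its sill is at z = 837 mm and its near (−x) edge is 695 mm from the wall's −x end. The opening passes through the full wall thickness.


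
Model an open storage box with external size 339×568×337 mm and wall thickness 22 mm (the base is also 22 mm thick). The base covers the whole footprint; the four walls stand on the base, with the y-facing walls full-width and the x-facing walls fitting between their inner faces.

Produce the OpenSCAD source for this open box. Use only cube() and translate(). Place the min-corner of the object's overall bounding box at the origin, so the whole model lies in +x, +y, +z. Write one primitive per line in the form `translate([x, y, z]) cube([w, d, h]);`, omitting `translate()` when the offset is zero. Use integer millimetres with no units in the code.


cube([339, 568, 22]);
translate([0, 0, 22]) cube([339, 22, 315]);
translate([0, 546, 22]) cube([339, 22, 315]);
translate([0, 22, 22]) cube([22, 524, 315]);
translate([317, 22, 22]) cube([22, 524, 315]);


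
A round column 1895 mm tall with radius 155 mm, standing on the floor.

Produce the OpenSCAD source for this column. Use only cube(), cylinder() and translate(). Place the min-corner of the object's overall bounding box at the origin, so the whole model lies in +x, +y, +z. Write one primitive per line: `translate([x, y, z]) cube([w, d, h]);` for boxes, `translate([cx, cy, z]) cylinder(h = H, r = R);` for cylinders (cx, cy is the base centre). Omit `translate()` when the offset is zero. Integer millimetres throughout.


translate([155, 155, 0]) cylinder(h = 1895, r = 155);


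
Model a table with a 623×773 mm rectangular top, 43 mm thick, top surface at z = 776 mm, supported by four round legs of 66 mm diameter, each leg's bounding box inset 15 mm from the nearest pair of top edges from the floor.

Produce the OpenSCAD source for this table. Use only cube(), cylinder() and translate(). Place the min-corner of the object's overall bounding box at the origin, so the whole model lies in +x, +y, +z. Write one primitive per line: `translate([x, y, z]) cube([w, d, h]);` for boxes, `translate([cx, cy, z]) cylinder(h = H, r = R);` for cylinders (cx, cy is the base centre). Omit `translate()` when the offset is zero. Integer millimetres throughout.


translate([0, 0, 733]) cube([623, 773, 43]);
translate([48, 48, 0]) cylinder(h = 733, r = 33);
translate([575, 48, 0]) cylinder(h = 733, r = 33);
translate([48, 725, 0]) cylinder(h = 733, r = 33);
translate([575, 725, 0]) cylinder(h = 733, r = 33);


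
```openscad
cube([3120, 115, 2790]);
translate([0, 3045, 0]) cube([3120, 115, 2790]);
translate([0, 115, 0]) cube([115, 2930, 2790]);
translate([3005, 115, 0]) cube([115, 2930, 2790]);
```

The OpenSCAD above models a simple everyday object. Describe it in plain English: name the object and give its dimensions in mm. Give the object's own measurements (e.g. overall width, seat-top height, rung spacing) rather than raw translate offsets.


The wall frame of a small rectangular building: four walls, each 2790 mm tall and 115 mm thick, enclosing a footprint 3120 mm (x) by 3160 mm (y) outside-to-outside, with no floor or roof. The front and back walls (the −y and +y sides) span the full width; the two side walls fit between them.


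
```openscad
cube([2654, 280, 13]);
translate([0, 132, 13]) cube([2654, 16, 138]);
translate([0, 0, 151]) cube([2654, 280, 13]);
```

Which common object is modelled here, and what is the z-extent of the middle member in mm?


An I-beam. The web height is 138 mm.

Two wide flanges with a thin centred web — an I-beam. Overall 164 mm minus two 13 mm flanges gives a web of 164 − 2·13 = 138 mm.


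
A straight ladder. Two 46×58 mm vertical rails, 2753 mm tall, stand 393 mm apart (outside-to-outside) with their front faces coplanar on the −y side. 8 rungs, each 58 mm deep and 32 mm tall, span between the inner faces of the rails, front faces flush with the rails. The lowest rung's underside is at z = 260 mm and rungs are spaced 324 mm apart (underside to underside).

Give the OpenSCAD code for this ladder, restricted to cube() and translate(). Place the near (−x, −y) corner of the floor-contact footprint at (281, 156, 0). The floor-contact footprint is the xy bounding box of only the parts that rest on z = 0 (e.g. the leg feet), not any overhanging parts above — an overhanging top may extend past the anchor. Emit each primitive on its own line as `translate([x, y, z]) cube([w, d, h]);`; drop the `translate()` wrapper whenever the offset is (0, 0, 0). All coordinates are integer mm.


translate([281, 156, 0]) cube([46, 58, 2753]);
translate([628, 156, 0]) cube([46, 58, 2753]);
translate([327, 156, 260]) cube([301, 58, 32]);
translate([327, 156, 584]) cube([301, 58, 32]);
translate([327, 156, 908]) cube([301, 58, 32]);
translate([327, 156, 1232]) cube([301, 58, 32]);
translate([327, 156, 1556]) cube([301, 58, 32]);
translate([327, 156, 1880]) cube([301, 58, 32]);
translate([327, 156, 2204]) cube([301, 58, 32]);
translate([327, 156, 2528]) cube([301, 58, 32]);


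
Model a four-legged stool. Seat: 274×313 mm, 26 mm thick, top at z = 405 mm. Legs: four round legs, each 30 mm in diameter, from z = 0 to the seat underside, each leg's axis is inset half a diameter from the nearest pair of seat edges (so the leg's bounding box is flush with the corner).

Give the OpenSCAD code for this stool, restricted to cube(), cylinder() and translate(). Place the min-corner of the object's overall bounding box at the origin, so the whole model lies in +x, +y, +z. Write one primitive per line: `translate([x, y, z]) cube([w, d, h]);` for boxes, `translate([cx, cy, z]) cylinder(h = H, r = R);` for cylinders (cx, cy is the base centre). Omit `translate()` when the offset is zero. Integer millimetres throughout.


// leg_h = 405 - 26 = 379
translate([0, 0, 379]) cube([274, 313, 26]);
translate([15, 15, 0]) cylinder(h = 379, r = 15);
translate([259, 15, 0]) cylinder(h = 379, r = 15);
translate([15, 298, 0]) cylinder(h = 379, r = 15);
translate([259, 298, 0]) cylinder(h = 379, r = 15);


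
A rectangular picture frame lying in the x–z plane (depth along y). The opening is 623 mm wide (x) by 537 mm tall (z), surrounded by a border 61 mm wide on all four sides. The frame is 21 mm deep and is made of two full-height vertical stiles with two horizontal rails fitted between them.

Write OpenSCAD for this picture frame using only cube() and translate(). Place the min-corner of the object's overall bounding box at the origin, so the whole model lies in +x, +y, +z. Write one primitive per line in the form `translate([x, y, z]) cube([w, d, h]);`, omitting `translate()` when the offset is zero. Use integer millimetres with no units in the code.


cube([61, 21, 659]);
translate([684, 0, 0]) cube([61, 21, 659]);
translate([61, 0, 0]) cube([623, 21, 61]);
translate([61, 0, 598]) cube([623, 21, 61]);


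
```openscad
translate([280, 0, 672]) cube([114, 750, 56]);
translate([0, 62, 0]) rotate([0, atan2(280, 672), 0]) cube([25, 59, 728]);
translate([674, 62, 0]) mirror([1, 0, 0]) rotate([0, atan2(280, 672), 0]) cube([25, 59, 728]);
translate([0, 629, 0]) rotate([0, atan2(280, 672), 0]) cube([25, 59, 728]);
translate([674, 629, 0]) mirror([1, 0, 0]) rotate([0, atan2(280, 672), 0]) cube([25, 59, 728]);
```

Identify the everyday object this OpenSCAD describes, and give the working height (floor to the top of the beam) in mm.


A sawhorse. The overall height is 728 mm.

A beam across two mirrored pairs of raked legs — a sawhorse. The beam's underside is at z = 672 (matching the legs' vertical rise in atan2(280, 672)) and the beam is 56 mm tall, so its top is at 672 + 56 = 728 mm. The raked legs top out at the beam's underside, so that is the highest point.


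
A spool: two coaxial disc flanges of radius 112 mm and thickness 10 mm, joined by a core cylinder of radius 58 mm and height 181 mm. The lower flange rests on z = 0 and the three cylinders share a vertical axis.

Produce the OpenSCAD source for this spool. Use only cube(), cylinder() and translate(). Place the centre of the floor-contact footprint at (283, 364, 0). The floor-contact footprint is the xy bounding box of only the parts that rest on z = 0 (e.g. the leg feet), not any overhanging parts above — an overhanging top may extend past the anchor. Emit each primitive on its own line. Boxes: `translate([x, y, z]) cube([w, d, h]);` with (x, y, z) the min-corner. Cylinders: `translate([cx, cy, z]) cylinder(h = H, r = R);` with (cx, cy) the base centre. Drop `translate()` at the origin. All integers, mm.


translate([283, 364, 0]) cylinder(h = 10, r = 112);
translate([283, 364, 10]) cylinder(h = 181, r = 58);
translate([283, 364, 191]) cylinder(h = 10, r = 112);


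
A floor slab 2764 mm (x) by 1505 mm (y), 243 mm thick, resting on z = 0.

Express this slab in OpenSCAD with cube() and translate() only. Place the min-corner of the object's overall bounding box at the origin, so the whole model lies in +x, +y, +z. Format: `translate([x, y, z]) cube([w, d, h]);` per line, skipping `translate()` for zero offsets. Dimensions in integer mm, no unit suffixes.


cube([2764, 1505, 243]);


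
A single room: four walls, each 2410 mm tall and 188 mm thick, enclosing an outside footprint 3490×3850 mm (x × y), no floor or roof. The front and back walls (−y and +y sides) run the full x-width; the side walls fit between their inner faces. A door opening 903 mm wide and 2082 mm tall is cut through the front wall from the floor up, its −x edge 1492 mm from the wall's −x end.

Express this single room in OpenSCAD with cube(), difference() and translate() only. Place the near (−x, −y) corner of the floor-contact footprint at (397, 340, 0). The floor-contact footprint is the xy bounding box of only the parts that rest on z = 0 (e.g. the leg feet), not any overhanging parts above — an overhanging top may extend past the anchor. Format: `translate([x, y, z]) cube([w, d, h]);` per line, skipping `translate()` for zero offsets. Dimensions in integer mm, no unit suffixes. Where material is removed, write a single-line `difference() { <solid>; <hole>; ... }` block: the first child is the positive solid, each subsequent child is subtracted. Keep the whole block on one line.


difference() { translate([397, 340, 0]) cube([3490, 188, 2410]); translate([1889, 340, 0]) cube([903, 188, 2082]); }
translate([397, 4002, 0]) cube([3490, 188, 2410]);
translate([397, 528, 0]) cube([188, 3474, 2410]);
translate([3699, 528, 0]) cube([188, 3474, 2410]);


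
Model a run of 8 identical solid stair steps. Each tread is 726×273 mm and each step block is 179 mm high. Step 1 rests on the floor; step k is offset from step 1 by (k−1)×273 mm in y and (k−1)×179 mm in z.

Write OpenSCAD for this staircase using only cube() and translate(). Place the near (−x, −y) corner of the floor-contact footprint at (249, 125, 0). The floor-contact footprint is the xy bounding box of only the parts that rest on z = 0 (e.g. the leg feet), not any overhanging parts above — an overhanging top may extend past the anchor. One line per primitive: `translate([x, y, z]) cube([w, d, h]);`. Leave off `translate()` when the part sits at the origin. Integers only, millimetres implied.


translate([249, 125, 0]) cube([726, 273, 179]);
translate([249, 398, 179]) cube([726, 273, 179]);
translate([249, 671, 358]) cube([726, 273, 179]);
translate([249, 944, 537]) cube([726, 273, 179]);
translate([249, 1217, 716]) cube([726, 273, 179]);
translate([249, 1490, 895]) cube([726, 273, 179]);
translate([249, 1763, 1074]) cube([726, 273, 179]);
translate([249, 2036, 1253]) cube([726, 273, 179]);


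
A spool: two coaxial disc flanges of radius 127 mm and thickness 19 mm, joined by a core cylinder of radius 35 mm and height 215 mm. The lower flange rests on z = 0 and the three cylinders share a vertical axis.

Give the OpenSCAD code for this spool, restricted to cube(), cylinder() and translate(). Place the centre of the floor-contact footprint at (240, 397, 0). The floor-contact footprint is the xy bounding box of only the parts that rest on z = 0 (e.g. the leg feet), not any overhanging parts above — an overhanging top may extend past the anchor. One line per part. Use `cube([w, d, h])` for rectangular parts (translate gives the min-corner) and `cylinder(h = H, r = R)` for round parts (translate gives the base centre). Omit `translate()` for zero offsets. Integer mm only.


translate([240, 397, 0]) cylinder(h = 19, r = 127);
translate([240, 397, 19]) cylinder(h = 215, r = 35);
translate([240, 397, 234]) cylinder(h = 19, r = 127);


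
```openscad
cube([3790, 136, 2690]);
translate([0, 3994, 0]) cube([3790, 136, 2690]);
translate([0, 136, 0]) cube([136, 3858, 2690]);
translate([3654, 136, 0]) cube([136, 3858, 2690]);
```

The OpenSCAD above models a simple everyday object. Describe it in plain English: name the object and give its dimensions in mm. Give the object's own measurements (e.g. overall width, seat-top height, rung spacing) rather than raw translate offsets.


The wall frame of a small rectangular building: four walls, each 2690 mm tall and 136 mm thick, enclosing a footprint 3790 mm (x) by 4130 mm (y) outside-to-outside, with no floor or roof. The front and back walls (the −y and +y sides) span the full width; the two side walls fit between them.


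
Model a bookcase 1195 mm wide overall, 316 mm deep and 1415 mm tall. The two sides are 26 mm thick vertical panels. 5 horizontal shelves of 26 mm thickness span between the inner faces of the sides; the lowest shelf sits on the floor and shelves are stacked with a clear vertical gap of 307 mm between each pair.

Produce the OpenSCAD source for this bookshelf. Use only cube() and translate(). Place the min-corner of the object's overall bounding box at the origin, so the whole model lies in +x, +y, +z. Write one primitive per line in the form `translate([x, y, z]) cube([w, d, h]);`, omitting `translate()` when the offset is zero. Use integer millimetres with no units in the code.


cube([26, 316, 1415]);
translate([1169, 0, 0]) cube([26, 316, 1415]);
translate([26, 0, 0]) cube([1143, 316, 26]);
translate([26, 0, 333]) cube([1143, 316, 26]);
translate([26, 0, 666]) cube([1143, 316, 26]);
translate([26, 0, 999]) cube([1143, 316, 26]);
translate([26, 0, 1332]) cube([1143, 316, 26]);


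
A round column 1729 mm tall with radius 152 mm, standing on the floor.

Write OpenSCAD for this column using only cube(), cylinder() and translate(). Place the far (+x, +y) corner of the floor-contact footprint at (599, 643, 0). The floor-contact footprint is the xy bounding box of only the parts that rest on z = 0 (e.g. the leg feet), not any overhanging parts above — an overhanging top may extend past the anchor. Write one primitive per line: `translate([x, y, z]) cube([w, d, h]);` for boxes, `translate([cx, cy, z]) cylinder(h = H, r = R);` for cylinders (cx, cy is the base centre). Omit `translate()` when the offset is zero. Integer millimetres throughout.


translate([447, 491, 0]) cylinder(h = 1729, r = 152);


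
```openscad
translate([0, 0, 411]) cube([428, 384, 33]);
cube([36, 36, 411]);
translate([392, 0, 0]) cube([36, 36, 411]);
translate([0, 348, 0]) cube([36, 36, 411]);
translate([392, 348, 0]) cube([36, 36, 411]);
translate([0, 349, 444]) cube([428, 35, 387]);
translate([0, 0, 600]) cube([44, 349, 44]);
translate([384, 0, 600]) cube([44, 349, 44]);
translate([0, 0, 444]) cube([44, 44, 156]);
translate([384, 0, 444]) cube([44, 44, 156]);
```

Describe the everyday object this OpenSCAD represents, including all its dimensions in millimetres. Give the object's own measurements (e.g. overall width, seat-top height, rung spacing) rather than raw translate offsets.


A chair. The seat is a 428×384×33 mm slab with its top at z = 444 mm, on four 36×36 mm corner legs (flush with the seat edges, standing on z = 0). A flat backrest 35 mm thick, 387 mm tall, spans the full seat width and rises from the seat top along its +y edge, rear face flush with the rear of the seat. Two armrests of 44×44 mm section run along each side from the seat's front edge to the front of the backrest, top faces 200 mm above the seat top and outer faces flush with the seat's x-edges; a 44×44 mm post under the front of each armrest stands on the seat at the front corner.


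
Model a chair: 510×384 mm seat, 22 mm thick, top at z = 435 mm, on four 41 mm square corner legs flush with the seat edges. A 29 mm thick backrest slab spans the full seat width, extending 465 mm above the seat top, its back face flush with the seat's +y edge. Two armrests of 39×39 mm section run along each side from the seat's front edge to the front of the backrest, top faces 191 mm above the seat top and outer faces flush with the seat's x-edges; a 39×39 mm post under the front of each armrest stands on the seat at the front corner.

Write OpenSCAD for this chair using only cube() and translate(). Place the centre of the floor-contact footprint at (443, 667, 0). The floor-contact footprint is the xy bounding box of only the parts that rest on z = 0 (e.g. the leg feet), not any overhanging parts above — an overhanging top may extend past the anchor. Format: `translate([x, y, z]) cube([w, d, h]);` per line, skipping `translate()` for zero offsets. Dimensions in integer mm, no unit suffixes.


translate([188, 475, 413]) cube([510, 384, 22]);
translate([188, 475, 0]) cube([41, 41, 413]);
translate([657, 475, 0]) cube([41, 41, 413]);
translate([188, 818, 0]) cube([41, 41, 413]);
translate([657, 818, 0]) cube([41, 41, 413]);
translate([188, 830, 435]) cube([510, 29, 465]);
translate([188, 475, 587]) cube([39, 355, 39]);
translate([659, 475, 587]) cube([39, 355, 39]);
translate([188, 475, 435]) cube([39, 39, 152]);
translate([659, 475, 435]) cube([39, 39, 152]);


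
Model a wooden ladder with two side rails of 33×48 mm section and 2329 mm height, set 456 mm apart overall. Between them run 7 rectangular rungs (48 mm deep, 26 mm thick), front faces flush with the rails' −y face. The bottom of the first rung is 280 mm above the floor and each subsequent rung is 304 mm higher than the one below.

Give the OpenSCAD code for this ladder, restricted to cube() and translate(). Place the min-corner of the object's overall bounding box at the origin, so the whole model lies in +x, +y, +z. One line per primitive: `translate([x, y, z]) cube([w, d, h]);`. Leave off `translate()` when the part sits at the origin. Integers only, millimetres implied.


// rung span = 456 - 2*33 = 390
// rung[k] z = 280 + k*304
cube([33, 48, 2329]);
translate([423, 0, 0]) cube([33, 48, 2329]);
translate([33, 0, 280]) cube([390, 48, 26]);
translate([33, 0, 584]) cube([390, 48, 26]);
translate([33, 0, 888]) cube([390, 48, 26]);
translate([33, 0, 1192]) cube([390, 48, 26]);
translate([33, 0, 1496]) cube([390, 48, 26]);
translate([33, 0, 1800]) cube([390, 48, 26]);
translate([33, 0, 2104]) cube([390, 48, 26]);


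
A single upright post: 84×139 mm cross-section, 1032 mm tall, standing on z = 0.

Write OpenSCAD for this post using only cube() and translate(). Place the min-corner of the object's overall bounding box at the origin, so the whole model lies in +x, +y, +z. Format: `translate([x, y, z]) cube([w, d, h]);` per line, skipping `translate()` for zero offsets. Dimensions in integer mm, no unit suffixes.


cube([84, 139, 1032]);


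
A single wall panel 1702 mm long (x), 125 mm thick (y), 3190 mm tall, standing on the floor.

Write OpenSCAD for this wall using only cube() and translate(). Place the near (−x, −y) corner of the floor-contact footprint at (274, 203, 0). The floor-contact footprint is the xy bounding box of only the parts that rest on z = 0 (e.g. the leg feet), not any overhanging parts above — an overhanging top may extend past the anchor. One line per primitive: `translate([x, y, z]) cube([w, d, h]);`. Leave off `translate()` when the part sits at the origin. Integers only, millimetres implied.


translate([274, 203, 0]) cube([1702, 125, 3190]);


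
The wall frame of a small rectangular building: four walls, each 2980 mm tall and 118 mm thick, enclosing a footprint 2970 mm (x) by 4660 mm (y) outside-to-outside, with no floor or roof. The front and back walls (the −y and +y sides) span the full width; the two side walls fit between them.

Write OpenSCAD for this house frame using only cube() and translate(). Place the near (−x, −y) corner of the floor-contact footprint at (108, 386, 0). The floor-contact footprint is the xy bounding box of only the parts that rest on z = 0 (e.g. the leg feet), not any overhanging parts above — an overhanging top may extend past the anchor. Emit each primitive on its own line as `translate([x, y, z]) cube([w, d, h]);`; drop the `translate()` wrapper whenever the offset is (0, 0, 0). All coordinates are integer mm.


translate([108, 386, 0]) cube([2970, 118, 2980]);
translate([108, 4928, 0]) cube([2970, 118, 2980]);
translate([108, 504, 0]) cube([118, 4424, 2980]);
translate([2960, 504, 0]) cube([118, 4424, 2980]);


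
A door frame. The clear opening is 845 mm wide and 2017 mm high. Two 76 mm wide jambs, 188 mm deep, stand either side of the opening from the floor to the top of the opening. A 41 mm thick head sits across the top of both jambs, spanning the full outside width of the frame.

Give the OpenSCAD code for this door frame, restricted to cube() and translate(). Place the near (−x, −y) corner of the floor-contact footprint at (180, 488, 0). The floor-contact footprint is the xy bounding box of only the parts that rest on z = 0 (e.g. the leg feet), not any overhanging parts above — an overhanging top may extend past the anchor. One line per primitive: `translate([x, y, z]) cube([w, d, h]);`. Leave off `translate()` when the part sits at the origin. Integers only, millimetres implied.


translate([180, 488, 0]) cube([76, 188, 2017]);
translate([1101, 488, 0]) cube([76, 188, 2017]);
translate([180, 488, 2017]) cube([997, 188, 41]);


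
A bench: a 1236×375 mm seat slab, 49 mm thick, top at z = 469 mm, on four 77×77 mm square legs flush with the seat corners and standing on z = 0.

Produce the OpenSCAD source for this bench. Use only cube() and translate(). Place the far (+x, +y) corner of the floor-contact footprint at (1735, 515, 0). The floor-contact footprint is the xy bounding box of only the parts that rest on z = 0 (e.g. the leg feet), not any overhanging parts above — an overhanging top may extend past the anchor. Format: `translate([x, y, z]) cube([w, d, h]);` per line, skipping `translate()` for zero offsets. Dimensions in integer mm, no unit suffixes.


// leg_h = 469 − 49 = 420
translate([499, 140, 420]) cube([1236, 375, 49]);
translate([499, 140, 0]) cube([77, 77, 420]);
translate([499, 438, 0]) cube([77, 77, 420]);
translate([1658, 140, 0]) cube([77, 77, 420]);
translate([1658, 438, 0]) cube([77, 77, 420]);


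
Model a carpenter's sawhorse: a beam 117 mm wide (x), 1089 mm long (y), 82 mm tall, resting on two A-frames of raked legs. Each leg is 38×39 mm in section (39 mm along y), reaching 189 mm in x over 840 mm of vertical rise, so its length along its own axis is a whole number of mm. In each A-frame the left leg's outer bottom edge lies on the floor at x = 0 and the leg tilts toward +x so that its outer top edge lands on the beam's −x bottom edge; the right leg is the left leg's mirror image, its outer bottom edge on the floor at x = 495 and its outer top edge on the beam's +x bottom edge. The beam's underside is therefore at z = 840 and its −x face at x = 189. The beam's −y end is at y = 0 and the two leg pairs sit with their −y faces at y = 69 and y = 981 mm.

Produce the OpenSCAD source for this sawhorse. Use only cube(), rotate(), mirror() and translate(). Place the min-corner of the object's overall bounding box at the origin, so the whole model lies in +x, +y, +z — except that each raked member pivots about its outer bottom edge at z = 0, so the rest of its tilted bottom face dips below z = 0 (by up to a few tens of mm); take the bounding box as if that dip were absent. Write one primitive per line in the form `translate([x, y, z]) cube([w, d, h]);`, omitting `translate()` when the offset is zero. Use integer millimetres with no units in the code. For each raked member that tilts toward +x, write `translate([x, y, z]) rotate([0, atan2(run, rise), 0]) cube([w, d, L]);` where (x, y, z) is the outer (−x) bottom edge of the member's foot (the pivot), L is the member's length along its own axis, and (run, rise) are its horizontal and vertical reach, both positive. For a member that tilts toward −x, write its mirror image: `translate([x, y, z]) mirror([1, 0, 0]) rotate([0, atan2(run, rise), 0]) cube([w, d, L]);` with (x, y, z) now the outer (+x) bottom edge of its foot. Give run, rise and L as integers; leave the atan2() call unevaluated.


translate([189, 0, 840]) cube([117, 1089, 82]);
translate([0, 69, 0]) rotate([0, atan2(189, 840), 0]) cube([38, 39, 861]);
translate([495, 69, 0]) mirror([1, 0, 0]) rotate([0, atan2(189, 840), 0]) cube([38, 39, 861]);
translate([0, 981, 0]) rotate([0, atan2(189, 840), 0]) cube([38, 39, 861]);
translate([495, 981, 0]) mirror([1, 0, 0]) rotate([0, atan2(189, 840), 0]) cube([38, 39, 861]);
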